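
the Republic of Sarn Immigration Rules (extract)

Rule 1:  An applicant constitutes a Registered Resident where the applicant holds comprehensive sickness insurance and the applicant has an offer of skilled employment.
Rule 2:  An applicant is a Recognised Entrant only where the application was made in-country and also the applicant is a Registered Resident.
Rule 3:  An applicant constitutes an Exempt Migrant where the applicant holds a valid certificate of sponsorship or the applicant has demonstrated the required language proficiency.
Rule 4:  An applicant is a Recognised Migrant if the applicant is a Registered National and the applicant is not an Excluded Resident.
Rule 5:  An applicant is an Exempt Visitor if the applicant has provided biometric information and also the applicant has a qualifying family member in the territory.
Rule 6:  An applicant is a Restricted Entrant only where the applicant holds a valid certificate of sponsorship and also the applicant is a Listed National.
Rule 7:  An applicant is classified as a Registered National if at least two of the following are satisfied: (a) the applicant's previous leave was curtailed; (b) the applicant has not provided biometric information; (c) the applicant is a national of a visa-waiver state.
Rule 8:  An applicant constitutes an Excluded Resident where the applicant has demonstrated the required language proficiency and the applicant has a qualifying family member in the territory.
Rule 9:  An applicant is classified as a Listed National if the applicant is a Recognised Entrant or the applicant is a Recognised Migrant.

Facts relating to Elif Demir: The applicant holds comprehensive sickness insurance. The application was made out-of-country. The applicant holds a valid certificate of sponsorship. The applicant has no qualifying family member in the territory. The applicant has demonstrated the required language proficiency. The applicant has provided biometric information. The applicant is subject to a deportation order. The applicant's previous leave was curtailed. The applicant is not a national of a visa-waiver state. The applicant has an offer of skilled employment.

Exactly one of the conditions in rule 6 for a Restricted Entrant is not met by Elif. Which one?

Under rule 1: the applicant holds comprehensive sickness insurance? yes; and the applicant has an offer of skilled employment? yes. So the applicant is a Registered Resident.
Under rule 2: the application was made in-country? no; and Registered Resident (rule 1)? yes. So the applicant is not a Recognised Entrant.
Under rule 7: the applicant's previous leave was curtailed? yes; the applicant has not provided biometric information? no; the applicant is a national of a visa-waiver state? no — 1 of 3 hold (need ≥2) → not satisfied.
Under rule 8: the applicant has demonstrated the required language proficiency? yes; and the applicant has a qualifying family member in the territory? no. So the applicant is not an Excluded Resident.
Under rule 4: Registered National (rule 7)? no; and not an Excluded Resident (rule 8)? yes. So the applicant is not a Recognised Migrant.
Under rule 9: Recognised Entrant (rule 2)? no; or Recognised Migrant (rule 4)? no. So the applicant is not a Listed National.
Under rule 6: the applicant holds a valid certificate of sponsorship? yes; and Listed National (rule 9)? no. So the applicant is not a Restricted Entrant.

Listed National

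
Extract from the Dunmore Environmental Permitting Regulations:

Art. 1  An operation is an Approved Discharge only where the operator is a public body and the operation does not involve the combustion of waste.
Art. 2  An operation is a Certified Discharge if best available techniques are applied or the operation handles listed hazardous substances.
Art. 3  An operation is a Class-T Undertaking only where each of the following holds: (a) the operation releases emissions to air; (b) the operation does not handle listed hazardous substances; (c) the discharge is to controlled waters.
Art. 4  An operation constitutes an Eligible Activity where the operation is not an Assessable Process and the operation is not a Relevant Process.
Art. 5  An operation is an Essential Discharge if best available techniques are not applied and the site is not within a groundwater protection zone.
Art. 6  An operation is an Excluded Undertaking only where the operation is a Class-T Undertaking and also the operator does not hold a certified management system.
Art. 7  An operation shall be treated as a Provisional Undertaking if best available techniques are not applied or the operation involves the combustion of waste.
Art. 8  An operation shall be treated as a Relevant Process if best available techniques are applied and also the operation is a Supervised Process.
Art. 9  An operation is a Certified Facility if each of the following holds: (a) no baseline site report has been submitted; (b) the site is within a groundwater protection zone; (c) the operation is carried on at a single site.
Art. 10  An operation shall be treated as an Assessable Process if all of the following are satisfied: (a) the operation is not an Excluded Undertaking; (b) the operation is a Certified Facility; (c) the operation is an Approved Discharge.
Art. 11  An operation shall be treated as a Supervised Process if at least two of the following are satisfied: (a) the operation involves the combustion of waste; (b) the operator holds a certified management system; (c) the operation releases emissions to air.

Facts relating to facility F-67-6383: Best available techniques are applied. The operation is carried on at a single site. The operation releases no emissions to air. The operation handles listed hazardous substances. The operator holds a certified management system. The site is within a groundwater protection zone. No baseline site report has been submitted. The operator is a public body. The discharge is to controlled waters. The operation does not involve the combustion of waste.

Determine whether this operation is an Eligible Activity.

No

article 3 — Class-T Undertaking: [the operation releases emissions to air? no] AND [the operation does not handle listed hazardous substances? no] AND [the discharge is to controlled waters? yes] → not satisfied.
article 6 — Excluded Undertaking: [Class-T Undertaking (article 3)? no] AND [the operator does not hold a certified management system? no] → not satisfied.
article 9 — Certified Facility: [no baseline site report has been submitted? yes] AND [the site is within a groundwater protection zone? yes] AND [the operation is carried on at a single site? yes] → satisfied.
article 1 — Approved Discharge: [the operator is a public body? yes] AND [the operation does not involve the combustion of waste? yes] → satisfied.
article 10 — Assessable Process: [not an Excluded Undertaking (article 6)? yes] AND [Certified Facility (article 9)? yes] AND [Approved Discharge (article 1)? yes] → satisfied.
article 11 — Supervised Process: the operation involves the combustion of waste? no; the operator holds a certified management system? yes; the operation releases emissions to air? no — 1 of 3 hold (need ≥2) → not satisfied.
article 8 — Relevant Process: [best available techniques are applied? yes] AND [Supervised Process (article 11)? no] → not satisfied.
article 4 — Eligible Activity: [not an Assessable Process (article 10)? no] AND [not a Relevant Process (article 8)? yes] → not satisfied.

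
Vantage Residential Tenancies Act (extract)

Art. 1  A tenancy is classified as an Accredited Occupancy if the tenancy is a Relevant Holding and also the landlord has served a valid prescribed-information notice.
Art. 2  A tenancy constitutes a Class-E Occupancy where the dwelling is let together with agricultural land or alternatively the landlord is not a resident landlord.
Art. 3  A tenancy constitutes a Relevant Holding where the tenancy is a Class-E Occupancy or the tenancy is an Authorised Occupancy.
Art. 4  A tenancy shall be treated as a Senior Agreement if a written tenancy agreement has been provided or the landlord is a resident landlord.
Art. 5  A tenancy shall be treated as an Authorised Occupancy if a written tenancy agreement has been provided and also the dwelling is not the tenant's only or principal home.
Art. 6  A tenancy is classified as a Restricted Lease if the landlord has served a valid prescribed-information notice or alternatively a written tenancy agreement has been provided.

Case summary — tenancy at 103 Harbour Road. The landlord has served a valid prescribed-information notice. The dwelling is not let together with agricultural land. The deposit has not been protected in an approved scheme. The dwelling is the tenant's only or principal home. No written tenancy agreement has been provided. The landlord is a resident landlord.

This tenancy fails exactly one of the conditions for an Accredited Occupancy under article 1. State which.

Relevant Holding

Under article 2: the dwelling is let together with agricultural land? no; or the landlord is not a resident landlord? no. So the tenancy is not a Class-E Occupancy.
Under article 5: a written tenancy agreement has been provided? no; and the dwelling is not the tenant's only or principal home? no. So the tenancy is not an Authorised Occupancy.
Under article 3: Class-E Occupancy (article 2)? no; or Authorised Occupancy (article 5)? no. So the tenancy is not a Relevant Holding.
Under article 1: Relevant Holding (article 3)? no; and the landlord has served a valid prescribed-information notice? yes. So the tenancy is not an Accredited Occupancy.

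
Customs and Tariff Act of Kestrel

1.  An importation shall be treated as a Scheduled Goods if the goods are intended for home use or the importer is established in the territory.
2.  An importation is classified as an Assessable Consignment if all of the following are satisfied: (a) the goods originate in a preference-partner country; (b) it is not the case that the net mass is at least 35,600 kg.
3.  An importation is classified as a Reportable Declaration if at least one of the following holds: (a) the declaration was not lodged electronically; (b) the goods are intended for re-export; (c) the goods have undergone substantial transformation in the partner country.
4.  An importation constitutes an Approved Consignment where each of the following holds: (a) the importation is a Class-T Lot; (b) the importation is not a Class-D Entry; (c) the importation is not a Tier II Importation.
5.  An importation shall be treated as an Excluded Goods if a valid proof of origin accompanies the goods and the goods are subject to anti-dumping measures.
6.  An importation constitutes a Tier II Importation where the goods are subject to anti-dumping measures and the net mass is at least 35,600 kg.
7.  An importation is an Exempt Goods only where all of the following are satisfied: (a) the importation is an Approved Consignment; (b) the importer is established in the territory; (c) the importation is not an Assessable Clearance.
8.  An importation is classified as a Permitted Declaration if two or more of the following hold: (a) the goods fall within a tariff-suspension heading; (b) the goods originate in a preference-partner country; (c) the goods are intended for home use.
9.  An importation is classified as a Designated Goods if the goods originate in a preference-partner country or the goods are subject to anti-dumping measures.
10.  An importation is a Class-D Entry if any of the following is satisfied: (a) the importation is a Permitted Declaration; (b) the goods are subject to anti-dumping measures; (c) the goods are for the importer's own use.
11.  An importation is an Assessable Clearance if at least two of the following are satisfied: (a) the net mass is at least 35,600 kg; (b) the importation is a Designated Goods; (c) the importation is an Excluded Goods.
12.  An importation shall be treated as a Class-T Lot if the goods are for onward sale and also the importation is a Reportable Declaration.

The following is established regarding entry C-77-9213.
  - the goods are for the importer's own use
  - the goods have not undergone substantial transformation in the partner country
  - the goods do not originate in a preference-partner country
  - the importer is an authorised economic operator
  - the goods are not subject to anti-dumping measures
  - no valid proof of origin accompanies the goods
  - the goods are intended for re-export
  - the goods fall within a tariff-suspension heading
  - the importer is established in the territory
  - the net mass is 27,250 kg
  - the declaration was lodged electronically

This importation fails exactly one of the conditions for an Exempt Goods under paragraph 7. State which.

paragraph 3 — Reportable Declaration: [the declaration was not lodged electronically? no] OR [the goods are intended for re-export? yes] OR [the goods have undergone substantial transformation in the partner country? no] → satisfied.
paragraph 12 — Class-T Lot: [the goods are for onward sale? no] AND [Reportable Declaration (paragraph 3)? yes] → not satisfied.
paragraph 8 — Permitted Declaration: the goods fall within a tariff-suspension heading? yes; the goods originate in a preference-partner country? no; the goods are intended for home use? no — 1 of 3 hold (need ≥2) → not satisfied.
paragraph 10 — Class-D Entry: [Permitted Declaration (paragraph 8)? no] OR [the goods are subject to anti-dumping measures? no] OR [the goods are for the importer's own use? yes] → satisfied.
paragraph 6 — Tier II Importation: [the goods are subject to anti-dumping measures? no] AND [net mass: 27,250 kg ≥ 35,600 kg? no] → not satisfied.
paragraph 4 — Approved Consignment: [Class-T Lot (paragraph 12)? no] AND [not a Class-D Entry (paragraph 10)? no] AND [not a Tier II Importation (paragraph 6)? yes] → not satisfied.
paragraph 9 — Designated Goods: [the goods originate in a preference-partner country? no] OR [the goods are subject to anti-dumping measures? no] → not satisfied.
paragraph 5 — Excluded Goods: [a valid proof of origin accompanies the goods? no] AND [the goods are subject to anti-dumping measures? no] → not satisfied.
paragraph 11 — Assessable Clearance: net mass: 27,250 kg ≥ 35,600 kg? no; Designated Goods (paragraph 9)? no; Excluded Goods (paragraph 5)? no — 0 of 3 hold (need ≥2) → not satisfied.
paragraph 7 — Exempt Goods: [Approved Consignment (paragraph 4)? no] AND [the importer is established in the territory? yes] AND [not an Assessable Clearance (paragraph 11)? yes] → not satisfied.

Approved Consignment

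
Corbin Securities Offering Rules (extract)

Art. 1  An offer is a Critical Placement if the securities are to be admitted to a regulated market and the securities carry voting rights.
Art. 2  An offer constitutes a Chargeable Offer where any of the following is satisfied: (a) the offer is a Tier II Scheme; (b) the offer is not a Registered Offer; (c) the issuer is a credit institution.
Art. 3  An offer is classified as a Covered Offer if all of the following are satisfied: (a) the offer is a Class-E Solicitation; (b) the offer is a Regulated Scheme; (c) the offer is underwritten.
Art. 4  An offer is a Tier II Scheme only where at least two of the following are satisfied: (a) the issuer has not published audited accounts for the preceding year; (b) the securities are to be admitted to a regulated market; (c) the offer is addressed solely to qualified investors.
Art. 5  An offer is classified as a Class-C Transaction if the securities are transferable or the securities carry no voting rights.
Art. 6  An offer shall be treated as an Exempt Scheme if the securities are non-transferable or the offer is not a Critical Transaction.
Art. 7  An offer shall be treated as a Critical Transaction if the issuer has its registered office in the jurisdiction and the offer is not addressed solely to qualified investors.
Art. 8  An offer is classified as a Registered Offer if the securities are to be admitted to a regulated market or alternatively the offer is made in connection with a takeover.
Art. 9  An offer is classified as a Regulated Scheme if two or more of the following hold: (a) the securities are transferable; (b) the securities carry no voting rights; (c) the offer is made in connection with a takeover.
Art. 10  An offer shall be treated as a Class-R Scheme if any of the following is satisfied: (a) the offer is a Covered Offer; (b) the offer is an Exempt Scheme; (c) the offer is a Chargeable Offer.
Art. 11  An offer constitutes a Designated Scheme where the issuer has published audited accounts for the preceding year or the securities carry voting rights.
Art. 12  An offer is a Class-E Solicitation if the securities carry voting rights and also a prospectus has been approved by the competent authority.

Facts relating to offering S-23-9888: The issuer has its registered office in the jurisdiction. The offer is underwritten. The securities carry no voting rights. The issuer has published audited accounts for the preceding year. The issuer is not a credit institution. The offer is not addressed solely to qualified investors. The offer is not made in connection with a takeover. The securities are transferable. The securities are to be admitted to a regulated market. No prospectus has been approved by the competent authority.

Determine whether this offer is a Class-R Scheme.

No

article 12 — Class-E Solicitation: [the securities carry voting rights? no] AND [a prospectus has been approved by the competent authority? no] → not satisfied.
article 9 — Regulated Scheme: the securities are transferable? yes; the securities carry no voting rights? yes; the offer is made in connection with a takeover? no — 2 of 3 hold (need ≥2) → satisfied.
article 3 — Covered Offer: [Class-E Solicitation (article 12)? no] AND [Regulated Scheme (article 9)? yes] AND [the offer is underwritten? yes] → not satisfied.
article 7 — Critical Transaction: [the issuer has its registered office in the jurisdiction? yes] AND [the offer is not addressed solely to qualified investors? yes] → satisfied.
article 6 — Exempt Scheme: [the securities are non-transferable? no] OR [not a Critical Transaction (article 7)? no] → not satisfied.
article 4 — Tier II Scheme: the issuer has not published audited accounts for the preceding year? no; the securities are to be admitted to a regulated market? yes; the offer is addressed solely to qualified investors? no — 1 of 3 hold (need ≥2) → not satisfied.
article 8 — Registered Offer: [the securities are to be admitted to a regulated market? yes] OR [the offer is made in connection with a takeover? no] → satisfied.
article 2 — Chargeable Offer: [Tier II Scheme (article 4)? no] OR [not a Registered Offer (article 8)? no] OR [the issuer is a credit institution? no] → not satisfied.
article 10 — Class-R Scheme: [Covered Offer (article 3)? no] OR [Exempt Scheme (article 6)? no] OR [Chargeable Offer (article 2)? no] → not satisfied.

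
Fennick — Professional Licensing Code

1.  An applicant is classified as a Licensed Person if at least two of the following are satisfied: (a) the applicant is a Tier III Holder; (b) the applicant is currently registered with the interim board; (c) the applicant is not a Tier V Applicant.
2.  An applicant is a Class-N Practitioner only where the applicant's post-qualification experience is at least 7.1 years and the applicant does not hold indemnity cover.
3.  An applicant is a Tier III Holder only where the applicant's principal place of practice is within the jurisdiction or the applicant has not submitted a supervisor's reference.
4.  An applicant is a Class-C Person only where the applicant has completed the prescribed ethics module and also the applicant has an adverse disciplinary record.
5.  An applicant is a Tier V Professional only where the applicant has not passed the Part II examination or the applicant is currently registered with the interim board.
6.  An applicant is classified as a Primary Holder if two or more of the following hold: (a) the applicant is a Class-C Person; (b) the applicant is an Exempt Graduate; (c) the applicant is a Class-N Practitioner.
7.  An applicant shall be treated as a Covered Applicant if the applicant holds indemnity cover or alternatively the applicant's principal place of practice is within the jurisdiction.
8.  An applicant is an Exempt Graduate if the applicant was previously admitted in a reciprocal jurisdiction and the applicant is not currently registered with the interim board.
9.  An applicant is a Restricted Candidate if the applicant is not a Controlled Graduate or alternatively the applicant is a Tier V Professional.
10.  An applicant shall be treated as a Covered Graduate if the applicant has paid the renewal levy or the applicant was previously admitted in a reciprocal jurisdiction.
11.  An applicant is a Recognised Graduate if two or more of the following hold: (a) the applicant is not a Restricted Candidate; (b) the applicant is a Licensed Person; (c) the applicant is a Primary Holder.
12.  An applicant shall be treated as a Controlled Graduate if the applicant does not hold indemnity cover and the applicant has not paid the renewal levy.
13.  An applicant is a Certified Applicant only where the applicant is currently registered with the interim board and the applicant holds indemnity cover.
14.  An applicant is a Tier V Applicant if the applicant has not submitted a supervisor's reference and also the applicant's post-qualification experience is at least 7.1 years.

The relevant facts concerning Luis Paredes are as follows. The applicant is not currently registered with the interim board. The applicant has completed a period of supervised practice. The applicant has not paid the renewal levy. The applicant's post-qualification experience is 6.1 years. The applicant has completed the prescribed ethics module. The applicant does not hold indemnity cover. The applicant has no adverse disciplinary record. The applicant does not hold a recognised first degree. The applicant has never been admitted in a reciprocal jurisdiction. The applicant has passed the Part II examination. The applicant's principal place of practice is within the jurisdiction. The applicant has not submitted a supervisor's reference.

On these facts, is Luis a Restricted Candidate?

paragraph 12 — Controlled Graduate: [the applicant does not hold indemnity cover? yes] AND [the applicant has not paid the renewal levy? yes] → satisfied.
paragraph 5 — Tier V Professional: [the applicant has not passed the Part II examination? no] OR [the applicant is currently registered with the interim board? no] → not satisfied.
paragraph 9 — Restricted Candidate: [not a Controlled Graduate (paragraph 12)? no] OR [Tier V Professional (paragraph 5)? no] → not satisfied.

No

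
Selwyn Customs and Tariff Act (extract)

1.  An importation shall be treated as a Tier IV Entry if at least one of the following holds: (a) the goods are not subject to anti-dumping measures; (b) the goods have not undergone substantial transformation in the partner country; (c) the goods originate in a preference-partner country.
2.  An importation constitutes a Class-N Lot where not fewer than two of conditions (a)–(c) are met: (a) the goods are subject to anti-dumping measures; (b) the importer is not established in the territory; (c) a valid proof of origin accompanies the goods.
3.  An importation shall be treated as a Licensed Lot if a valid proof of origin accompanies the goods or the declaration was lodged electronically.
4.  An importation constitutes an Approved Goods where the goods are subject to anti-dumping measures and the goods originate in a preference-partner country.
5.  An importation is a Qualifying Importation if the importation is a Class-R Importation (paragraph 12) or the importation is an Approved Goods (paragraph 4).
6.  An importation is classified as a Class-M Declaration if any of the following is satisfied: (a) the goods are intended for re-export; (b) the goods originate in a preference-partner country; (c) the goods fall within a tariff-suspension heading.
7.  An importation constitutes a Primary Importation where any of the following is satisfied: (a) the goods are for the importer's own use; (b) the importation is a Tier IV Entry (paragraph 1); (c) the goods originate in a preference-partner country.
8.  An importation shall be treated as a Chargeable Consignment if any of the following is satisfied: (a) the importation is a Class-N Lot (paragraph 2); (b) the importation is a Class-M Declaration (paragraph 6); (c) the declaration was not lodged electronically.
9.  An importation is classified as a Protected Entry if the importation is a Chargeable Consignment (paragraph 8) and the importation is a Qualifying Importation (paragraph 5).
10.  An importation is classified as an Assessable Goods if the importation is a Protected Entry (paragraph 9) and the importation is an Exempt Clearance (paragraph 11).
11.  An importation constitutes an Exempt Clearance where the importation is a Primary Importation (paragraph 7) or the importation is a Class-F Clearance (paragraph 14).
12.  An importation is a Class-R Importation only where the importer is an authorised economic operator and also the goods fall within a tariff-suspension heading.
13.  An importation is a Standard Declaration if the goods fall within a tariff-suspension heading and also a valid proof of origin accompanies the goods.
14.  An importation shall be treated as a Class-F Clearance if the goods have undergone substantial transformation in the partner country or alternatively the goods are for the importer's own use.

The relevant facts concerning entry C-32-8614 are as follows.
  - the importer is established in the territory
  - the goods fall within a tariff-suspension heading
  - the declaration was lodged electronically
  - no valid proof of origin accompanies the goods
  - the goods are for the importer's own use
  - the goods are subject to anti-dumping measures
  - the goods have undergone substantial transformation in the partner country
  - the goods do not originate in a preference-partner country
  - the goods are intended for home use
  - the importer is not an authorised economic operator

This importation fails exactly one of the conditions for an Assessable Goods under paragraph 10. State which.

Under paragraph 2: the goods are subject to anti-dumping measures? yes; the importer is not established in the territory? no; a valid proof of origin accompanies the goods? no — 1 of 3 hold (need ≥2) → not satisfied.
Under paragraph 6: the goods are intended for re-export? no; or the goods originate in a preference-partner country? no; or the goods fall within a tariff-suspension heading? yes. So the importation is a Class-M Declaration.
Under paragraph 8: Class-N Lot (paragraph 2)? no; or Class-M Declaration (paragraph 6)? yes; or the declaration was not lodged electronically? no. So the importation is a Chargeable Consignment.
Under paragraph 12: the importer is an authorised economic operator? no; and the goods fall within a tariff-suspension heading? yes. So the importation is not a Class-R Importation.
Under paragraph 4: the goods are subject to anti-dumping measures? yes; and the goods originate in a preference-partner country? no. So the importation is not an Approved Goods.
Under paragraph 5: Class-R Importation (paragraph 12)? no; or Approved Goods (paragraph 4)? no. So the importation is not a Qualifying Importation.
Under paragraph 9: Chargeable Consignment (paragraph 8)? yes; and Qualifying Importation (paragraph 5)? no. So the importation is not a Protected Entry.
Under paragraph 1: the goods are not subject to anti-dumping measures? no; or the goods have not undergone substantial transformation in the partner country? no; or the goods originate in a preference-partner country? no. So the importation is not a Tier IV Entry.
Under paragraph 7: the goods are for the importer's own use? yes; or Tier IV Entry (paragraph 1)? no; or the goods originate in a preference-partner country? no. So the importation is a Primary Importation.
Under paragraph 14: the goods have undergone substantial transformation in the partner country? yes; or the goods are for the importer's own use? yes. So the importation is a Class-F Clearance.
Under paragraph 11: Primary Importation (paragraph 7)? yes; or Class-F Clearance (paragraph 14)? yes. So the importation is an Exempt Clearance.
Under paragraph 10: Protected Entry (paragraph 9)? no; and Exempt Clearance (paragraph 11)? yes. So the importation is not an Assessable Goods.

Protected Entry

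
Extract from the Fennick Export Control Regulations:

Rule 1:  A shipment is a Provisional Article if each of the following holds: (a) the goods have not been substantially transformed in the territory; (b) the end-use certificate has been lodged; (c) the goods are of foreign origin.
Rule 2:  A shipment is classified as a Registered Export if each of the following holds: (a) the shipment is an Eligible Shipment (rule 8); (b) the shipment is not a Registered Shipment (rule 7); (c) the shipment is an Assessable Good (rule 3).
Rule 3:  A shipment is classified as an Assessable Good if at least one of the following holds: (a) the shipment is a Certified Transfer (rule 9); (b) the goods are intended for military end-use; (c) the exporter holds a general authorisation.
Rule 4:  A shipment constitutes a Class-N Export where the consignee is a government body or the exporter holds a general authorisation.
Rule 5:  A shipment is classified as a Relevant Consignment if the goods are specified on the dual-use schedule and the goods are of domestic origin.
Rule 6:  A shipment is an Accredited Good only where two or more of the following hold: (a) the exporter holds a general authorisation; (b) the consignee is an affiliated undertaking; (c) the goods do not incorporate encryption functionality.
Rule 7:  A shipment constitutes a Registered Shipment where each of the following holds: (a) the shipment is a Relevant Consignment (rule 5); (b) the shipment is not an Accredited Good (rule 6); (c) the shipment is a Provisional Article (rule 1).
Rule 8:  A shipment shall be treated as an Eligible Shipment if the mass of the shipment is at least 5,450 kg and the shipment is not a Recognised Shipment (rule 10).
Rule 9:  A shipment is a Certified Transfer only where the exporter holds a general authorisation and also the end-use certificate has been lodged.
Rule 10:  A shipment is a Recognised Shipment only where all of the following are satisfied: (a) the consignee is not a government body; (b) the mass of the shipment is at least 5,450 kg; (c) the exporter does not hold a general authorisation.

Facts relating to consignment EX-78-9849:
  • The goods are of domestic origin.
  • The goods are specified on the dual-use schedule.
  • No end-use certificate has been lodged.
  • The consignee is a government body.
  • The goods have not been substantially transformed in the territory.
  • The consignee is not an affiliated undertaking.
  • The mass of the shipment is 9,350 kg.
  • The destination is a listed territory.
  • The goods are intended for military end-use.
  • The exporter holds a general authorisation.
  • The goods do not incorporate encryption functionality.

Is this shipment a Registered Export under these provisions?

rule 10 — Recognised Shipment: [the consignee is not a government body? no] AND [mass of the shipment: 9,350 kg ≥ 5,450 kg? yes] AND [the exporter does not hold a general authorisation? no] → not satisfied.
rule 8 — Eligible Shipment: [mass of the shipment: 9,350 kg ≥ 5,450 kg? yes] AND [not a Recognised Shipment (rule 10)? yes] → satisfied.
rule 5 — Relevant Consignment: [the goods are specified on the dual-use schedule? yes] AND [the goods are of domestic origin? yes] → satisfied.
rule 6 — Accredited Good: the exporter holds a general authorisation? yes; the consignee is an affiliated undertaking? no; the goods do not incorporate encryption functionality? yes — 2 of 3 hold (need ≥2) → satisfied.
rule 1 — Provisional Article: [the goods have not been substantially transformed in the territory? yes] AND [the end-use certificate has been lodged? no] AND [the goods are of foreign origin? no] → not satisfied.
rule 7 — Registered Shipment: [Relevant Consignment (rule 5)? yes] AND [not an Accredited Good (rule 6)? no] AND [Provisional Article (rule 1)? no] → not satisfied.
rule 9 — Certified Transfer: [the exporter holds a general authorisation? yes] AND [the end-use certificate has been lodged? no] → not satisfied.
rule 3 — Assessable Good: [Certified Transfer (rule 9)? no] OR [the goods are intended for military end-use? yes] OR [the exporter holds a general authorisation? yes] → satisfied.
rule 2 — Registered Export: [Eligible Shipment (rule 8)? yes] AND [not a Registered Shipment (rule 7)? yes] AND [Assessable Good (rule 3)? yes] → satisfied.

Yes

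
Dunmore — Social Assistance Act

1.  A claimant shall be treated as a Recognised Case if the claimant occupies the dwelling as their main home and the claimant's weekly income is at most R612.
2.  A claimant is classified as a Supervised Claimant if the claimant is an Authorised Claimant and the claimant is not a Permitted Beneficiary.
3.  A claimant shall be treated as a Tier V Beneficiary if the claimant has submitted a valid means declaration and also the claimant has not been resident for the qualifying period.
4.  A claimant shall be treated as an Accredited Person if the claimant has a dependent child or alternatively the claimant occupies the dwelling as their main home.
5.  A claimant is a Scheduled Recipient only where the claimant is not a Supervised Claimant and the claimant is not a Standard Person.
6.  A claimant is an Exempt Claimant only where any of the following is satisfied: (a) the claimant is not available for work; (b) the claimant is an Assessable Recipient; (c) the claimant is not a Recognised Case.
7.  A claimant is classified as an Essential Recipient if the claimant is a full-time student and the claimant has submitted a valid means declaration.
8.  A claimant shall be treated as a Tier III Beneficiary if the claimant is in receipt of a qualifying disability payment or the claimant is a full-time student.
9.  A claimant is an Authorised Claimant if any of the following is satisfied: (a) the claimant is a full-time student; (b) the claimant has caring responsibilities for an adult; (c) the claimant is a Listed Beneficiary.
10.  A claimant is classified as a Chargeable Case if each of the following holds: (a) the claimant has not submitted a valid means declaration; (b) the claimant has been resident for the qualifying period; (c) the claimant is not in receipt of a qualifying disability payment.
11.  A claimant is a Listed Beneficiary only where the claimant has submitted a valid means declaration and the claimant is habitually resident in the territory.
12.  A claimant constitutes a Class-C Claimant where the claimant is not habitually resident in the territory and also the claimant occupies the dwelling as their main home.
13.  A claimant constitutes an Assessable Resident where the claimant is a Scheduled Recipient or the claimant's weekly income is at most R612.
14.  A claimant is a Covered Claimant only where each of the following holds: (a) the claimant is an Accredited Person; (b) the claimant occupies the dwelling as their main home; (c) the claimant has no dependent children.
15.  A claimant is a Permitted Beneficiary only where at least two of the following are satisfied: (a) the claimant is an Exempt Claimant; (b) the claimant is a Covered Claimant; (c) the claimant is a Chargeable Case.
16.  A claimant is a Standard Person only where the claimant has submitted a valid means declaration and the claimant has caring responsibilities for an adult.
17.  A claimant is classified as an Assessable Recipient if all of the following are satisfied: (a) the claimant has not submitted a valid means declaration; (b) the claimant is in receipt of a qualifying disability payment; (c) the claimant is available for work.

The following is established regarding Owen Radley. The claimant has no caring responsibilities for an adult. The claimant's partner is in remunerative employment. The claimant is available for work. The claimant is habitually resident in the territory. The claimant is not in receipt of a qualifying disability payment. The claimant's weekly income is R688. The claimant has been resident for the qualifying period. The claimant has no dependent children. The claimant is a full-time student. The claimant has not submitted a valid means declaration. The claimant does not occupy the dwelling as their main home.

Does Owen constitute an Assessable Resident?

Yes

Under paragraph 11: the claimant has submitted a valid means declaration? no; and the claimant is habitually resident in the territory? yes. So the claimant is not a Listed Beneficiary.
Under paragraph 9: the claimant is a full-time student? yes; or the claimant has caring responsibilities for an adult? no; or Listed Beneficiary (paragraph 11)? no. So the claimant is an Authorised Claimant.
Under paragraph 17: the claimant has not submitted a valid means declaration? yes; and the claimant is in receipt of a qualifying disability payment? no; and the claimant is available for work? yes. So the claimant is not an Assessable Recipient.
Under paragraph 1: the claimant occupies the dwelling as their main home? no; and claimant's weekly income: R688 ≤ R612? no. So the claimant is not a Recognised Case.
Under paragraph 6: the claimant is not available for work? no; or Assessable Recipient (paragraph 17)? no; or not a Recognised Case (paragraph 1)? yes. So the claimant is an Exempt Claimant.
Under paragraph 4: the claimant has a dependent child? no; or the claimant occupies the dwelling as their main home? no. So the claimant is not an Accredited Person.
Under paragraph 14: Accredited Person (paragraph 4)? no; and the claimant occupies the dwelling as their main home? no; and the claimant has no dependent children? yes. So the claimant is not a Covered Claimant.
Under paragraph 10: the claimant has not submitted a valid means declaration? yes; and the claimant has been resident for the qualifying period? yes; and the claimant is not in receipt of a qualifying disability payment? yes. So the claimant is a Chargeable Case.
Under paragraph 15: Exempt Claimant (paragraph 6)? yes; Covered Claimant (paragraph 14)? no; Chargeable Case (paragraph 10)? yes — 2 of 3 hold (need ≥2) → satisfied.
Under paragraph 2: Authorised Claimant (paragraph 9)? yes; and not a Permitted Beneficiary (paragraph 15)? no. So the claimant is not a Supervised Claimant.
Under paragraph 16: the claimant has submitted a valid means declaration? no; and the claimant has caring responsibilities for an adult? no. So the claimant is not a Standard Person.
Under paragraph 5: not a Supervised Claimant (paragraph 2)? yes; and not a Standard Person (paragraph 16)? yes. So the claimant is a Scheduled Recipient.
Under paragraph 13: Scheduled Recipient (paragraph 5)? yes; or claimant's weekly income: R688 ≤ R612? no. So the claimant is an Assessable Resident.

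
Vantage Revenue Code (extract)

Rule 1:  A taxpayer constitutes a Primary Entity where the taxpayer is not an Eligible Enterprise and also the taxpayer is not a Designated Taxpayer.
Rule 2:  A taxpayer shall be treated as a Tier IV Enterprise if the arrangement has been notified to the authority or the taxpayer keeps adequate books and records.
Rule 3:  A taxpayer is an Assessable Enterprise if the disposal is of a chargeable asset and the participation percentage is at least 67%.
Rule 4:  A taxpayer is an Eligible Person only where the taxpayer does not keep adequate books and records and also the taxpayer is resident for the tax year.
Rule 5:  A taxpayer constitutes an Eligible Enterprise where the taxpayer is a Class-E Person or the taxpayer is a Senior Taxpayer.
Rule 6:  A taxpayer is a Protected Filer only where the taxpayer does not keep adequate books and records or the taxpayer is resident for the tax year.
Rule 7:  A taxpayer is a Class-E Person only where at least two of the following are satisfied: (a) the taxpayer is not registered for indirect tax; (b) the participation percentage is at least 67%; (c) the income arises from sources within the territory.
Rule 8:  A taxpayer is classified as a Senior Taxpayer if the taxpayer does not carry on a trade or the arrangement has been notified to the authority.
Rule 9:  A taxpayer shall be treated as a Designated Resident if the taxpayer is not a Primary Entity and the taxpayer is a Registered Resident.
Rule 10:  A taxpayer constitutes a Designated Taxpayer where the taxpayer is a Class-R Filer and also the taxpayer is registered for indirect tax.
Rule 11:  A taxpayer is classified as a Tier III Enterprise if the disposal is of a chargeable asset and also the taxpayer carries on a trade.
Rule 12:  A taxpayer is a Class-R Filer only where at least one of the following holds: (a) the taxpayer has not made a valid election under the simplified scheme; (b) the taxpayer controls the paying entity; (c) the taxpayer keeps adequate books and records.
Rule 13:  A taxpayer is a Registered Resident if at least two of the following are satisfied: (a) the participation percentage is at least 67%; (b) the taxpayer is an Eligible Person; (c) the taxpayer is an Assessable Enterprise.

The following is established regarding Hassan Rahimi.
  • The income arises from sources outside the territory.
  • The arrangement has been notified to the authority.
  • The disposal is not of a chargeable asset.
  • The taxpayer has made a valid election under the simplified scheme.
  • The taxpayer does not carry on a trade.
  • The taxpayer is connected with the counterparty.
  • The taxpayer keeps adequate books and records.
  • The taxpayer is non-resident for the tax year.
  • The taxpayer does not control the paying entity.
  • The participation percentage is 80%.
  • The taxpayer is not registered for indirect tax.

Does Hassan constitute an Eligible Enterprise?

rule 7 — Class-E Person: the taxpayer is not registered for indirect tax? yes; participation percentage: 80% ≥ 67%? yes; the income arises from sources within the territory? no — 2 of 3 hold (need ≥2) → satisfied.
rule 8 — Senior Taxpayer: [the taxpayer does not carry on a trade? yes] OR [the arrangement has been notified to the authority? yes] → satisfied.
rule 5 — Eligible Enterprise: [Class-E Person (rule 7)? yes] OR [Senior Taxpayer (rule 8)? yes] → satisfied.

Yes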